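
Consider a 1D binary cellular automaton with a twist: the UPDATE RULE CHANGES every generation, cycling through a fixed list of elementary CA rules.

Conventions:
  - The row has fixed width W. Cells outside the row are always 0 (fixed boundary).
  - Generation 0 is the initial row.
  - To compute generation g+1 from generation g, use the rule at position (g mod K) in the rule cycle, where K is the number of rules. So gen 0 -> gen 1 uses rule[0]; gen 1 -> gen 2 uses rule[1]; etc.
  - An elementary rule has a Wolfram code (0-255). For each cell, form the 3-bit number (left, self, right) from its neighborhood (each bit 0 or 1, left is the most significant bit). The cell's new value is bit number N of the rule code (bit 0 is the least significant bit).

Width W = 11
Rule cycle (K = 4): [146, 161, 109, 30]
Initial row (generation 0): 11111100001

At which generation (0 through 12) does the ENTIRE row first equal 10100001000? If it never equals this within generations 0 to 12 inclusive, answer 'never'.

Gen 0: 11111100001
Gen 1 (rule 146): 01111010010
Gen 2 (rule 161): 00110100000
Gen 3 (rule 109): 10111101111
Gen 4 (rule 30): 10100001000
Gen 5 (rule 146): 00010010100
Gen 6 (rule 161): 11000001001
Gen 7 (rule 109): 11011101001
Gen 8 (rule 30): 10010001111
Gen 9 (rule 146): 01101010110
Gen 10 (rule 161): 00010101000
Gen 11 (rule 109): 11011111011
Gen 12 (rule 30): 10010000010

Answer: 4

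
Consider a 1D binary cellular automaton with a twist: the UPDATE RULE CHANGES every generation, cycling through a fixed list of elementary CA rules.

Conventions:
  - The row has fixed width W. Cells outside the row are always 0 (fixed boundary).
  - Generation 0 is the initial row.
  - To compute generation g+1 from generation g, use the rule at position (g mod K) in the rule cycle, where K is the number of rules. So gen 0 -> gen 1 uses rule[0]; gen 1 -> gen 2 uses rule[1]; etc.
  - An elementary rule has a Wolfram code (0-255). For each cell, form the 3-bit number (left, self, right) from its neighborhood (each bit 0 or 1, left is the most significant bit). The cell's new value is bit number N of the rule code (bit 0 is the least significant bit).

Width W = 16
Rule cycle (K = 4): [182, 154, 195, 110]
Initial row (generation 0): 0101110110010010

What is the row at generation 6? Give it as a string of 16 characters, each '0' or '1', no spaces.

Answer: 1100100000101110

Derivation:
Gen 0: 0101110110010010
Gen 1 (rule 182): 1110101001111111
Gen 2 (rule 154): 1100000111111110
Gen 3 (rule 195): 0101111011111110
Gen 4 (rule 110): 1111001110000010
Gen 5 (rule 182): 0110110101000111
Gen 6 (rule 154): 1100100000101110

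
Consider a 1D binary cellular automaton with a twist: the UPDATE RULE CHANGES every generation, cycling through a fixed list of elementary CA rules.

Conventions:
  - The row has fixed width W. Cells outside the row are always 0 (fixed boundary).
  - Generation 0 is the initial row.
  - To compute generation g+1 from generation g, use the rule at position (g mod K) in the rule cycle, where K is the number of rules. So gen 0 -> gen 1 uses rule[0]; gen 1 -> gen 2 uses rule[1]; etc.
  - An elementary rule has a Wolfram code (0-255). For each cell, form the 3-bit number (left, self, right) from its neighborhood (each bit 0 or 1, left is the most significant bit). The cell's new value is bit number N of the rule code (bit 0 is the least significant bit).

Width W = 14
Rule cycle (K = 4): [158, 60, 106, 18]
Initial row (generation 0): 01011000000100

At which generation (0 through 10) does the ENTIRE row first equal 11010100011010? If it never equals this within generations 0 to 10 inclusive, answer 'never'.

Answer: never

Derivation:
Gen 0: 01011000000100
Gen 1 (rule 158): 11010100001110
Gen 2 (rule 60): 10111110001001
Gen 3 (rule 106): 01100010010010
Gen 4 (rule 18): 10010101101101
Gen 5 (rule 158): 11110101001001
Gen 6 (rule 60): 10001111101101
Gen 7 (rule 106): 00011000111110
Gen 8 (rule 18): 00100101000001
Gen 9 (rule 158): 01111101100011
Gen 10 (rule 60): 01000011010010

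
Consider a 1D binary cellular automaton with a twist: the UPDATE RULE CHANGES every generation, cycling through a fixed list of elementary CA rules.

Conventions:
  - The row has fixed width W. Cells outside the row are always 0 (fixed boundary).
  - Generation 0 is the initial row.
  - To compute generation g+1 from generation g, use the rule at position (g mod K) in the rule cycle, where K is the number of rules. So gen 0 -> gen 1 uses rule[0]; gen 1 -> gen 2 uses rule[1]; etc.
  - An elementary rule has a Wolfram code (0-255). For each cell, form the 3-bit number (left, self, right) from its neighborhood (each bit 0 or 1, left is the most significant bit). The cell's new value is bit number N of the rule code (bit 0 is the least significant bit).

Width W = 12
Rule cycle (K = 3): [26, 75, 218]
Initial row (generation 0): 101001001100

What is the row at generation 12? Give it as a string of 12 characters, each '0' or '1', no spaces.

Gen 0: 101001001100
Gen 1 (rule 26): 000110111010
Gen 2 (rule 75): 111110101000
Gen 3 (rule 218): 111110000100
Gen 4 (rule 26): 100001001010
Gen 5 (rule 75): 001110010000
Gen 6 (rule 218): 011111101000
Gen 7 (rule 26): 110000000100
Gen 8 (rule 75): 110111111001
Gen 9 (rule 218): 110111111110
Gen 10 (rule 26): 100100000001
Gen 11 (rule 75): 001001111110
Gen 12 (rule 218): 010111111111

Answer: 010111111111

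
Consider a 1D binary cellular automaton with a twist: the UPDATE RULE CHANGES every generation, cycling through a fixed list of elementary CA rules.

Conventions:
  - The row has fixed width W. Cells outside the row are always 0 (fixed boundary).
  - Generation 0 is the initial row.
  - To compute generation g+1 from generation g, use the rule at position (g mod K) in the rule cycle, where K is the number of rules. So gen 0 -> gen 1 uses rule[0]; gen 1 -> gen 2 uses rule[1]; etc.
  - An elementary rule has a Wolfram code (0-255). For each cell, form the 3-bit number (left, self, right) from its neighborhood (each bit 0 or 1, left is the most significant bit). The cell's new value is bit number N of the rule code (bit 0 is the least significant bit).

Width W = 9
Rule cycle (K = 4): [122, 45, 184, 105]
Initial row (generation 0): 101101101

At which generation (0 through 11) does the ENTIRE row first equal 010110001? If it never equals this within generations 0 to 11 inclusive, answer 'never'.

Gen 0: 101101101
Gen 1 (rule 122): 011111110
Gen 2 (rule 45): 010000000
Gen 3 (rule 184): 001000000
Gen 4 (rule 105): 100011111
Gen 5 (rule 122): 010110001
Gen 6 (rule 45): 011100101
Gen 7 (rule 184): 011010010
Gen 8 (rule 105): 011100000
Gen 9 (rule 122): 110110000
Gen 10 (rule 45): 101100111
Gen 11 (rule 184): 011010110

Answer: 5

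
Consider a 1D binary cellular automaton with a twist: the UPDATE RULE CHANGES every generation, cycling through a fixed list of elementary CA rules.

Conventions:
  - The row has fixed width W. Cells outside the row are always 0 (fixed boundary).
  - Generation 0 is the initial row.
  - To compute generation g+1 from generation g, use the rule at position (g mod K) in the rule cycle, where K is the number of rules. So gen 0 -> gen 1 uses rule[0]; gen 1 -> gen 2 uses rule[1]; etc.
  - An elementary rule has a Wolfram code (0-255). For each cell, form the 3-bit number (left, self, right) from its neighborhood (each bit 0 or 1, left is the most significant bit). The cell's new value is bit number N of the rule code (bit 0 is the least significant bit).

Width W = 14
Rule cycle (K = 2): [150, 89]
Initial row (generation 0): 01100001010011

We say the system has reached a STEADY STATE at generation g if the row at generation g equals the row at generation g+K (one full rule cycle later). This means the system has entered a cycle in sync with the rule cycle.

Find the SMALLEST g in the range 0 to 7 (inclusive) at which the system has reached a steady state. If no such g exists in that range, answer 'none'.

Gen 0: 01100001010011
Gen 1 (rule 150): 10010011011100
Gen 2 (rule 89): 01001011010111
Gen 3 (rule 150): 11111000010010
Gen 4 (rule 89): 10001111001001
Gen 5 (rule 150): 11010110111111
Gen 6 (rule 89): 11000110100001
Gen 7 (rule 150): 00101000110011
Gen 8 (rule 89): 10000110111011
Gen 9 (rule 150): 11001000010000

Answer: none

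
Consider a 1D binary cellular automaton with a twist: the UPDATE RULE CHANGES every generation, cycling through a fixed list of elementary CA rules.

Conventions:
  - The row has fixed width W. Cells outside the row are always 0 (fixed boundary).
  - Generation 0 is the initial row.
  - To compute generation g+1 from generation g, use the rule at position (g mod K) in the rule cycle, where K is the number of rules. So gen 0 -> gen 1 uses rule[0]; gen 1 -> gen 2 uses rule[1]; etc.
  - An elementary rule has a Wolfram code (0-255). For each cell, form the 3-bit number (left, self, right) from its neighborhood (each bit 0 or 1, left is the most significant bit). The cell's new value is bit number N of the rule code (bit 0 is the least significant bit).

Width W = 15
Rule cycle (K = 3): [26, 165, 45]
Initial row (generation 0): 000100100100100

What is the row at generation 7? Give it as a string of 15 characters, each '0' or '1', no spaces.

Answer: 011010001011010

Derivation:
Gen 0: 000100100100100
Gen 1 (rule 26): 001011011011010
Gen 2 (rule 165): 101100100100110
Gen 3 (rule 45): 111000100100100
Gen 4 (rule 26): 100101011011010
Gen 5 (rule 165): 100111100100110
Gen 6 (rule 45): 100100000100100
Gen 7 (rule 26): 011010001011010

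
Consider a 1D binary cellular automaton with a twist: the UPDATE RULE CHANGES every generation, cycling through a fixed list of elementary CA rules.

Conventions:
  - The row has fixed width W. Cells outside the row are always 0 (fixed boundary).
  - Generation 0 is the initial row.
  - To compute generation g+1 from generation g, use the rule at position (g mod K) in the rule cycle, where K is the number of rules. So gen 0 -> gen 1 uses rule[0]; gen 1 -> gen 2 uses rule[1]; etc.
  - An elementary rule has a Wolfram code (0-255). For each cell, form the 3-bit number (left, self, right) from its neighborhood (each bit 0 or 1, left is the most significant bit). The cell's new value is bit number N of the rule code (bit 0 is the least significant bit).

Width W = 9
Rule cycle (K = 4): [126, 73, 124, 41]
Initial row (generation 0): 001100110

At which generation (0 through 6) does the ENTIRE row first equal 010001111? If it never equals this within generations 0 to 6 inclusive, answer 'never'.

Answer: never

Derivation:
Gen 0: 001100110
Gen 1 (rule 126): 011111111
Gen 2 (rule 73): 010000001
Gen 3 (rule 124): 011000001
Gen 4 (rule 41): 010011100
Gen 5 (rule 126): 111110110
Gen 6 (rule 73): 100010110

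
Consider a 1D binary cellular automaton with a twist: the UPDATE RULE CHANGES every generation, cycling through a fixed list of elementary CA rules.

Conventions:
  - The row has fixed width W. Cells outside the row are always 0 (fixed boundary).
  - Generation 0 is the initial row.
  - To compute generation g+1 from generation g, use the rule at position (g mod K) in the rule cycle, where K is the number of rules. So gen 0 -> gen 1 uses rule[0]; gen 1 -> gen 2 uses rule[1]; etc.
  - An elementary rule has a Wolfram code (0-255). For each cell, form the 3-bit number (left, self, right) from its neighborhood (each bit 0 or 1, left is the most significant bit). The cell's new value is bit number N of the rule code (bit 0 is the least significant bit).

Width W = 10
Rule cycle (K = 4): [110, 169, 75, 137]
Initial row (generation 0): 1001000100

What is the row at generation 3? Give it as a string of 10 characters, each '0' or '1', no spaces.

Gen 0: 1001000100
Gen 1 (rule 110): 1011001100
Gen 2 (rule 169): 0110001001
Gen 3 (rule 75): 1110110010

Answer: 1110110010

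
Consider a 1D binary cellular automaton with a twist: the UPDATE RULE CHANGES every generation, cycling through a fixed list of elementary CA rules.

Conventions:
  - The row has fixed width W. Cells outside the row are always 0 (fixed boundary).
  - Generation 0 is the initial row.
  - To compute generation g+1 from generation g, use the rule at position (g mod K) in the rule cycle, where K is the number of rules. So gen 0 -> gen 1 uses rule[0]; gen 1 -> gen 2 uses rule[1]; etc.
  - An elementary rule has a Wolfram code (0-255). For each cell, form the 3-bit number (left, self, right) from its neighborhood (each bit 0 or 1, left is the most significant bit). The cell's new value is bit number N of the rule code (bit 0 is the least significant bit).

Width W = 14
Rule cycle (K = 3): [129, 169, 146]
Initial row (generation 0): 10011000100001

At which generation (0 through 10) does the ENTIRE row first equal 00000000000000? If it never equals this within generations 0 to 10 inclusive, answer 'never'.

Gen 0: 10011000100001
Gen 1 (rule 129): 00000010001100
Gen 2 (rule 169): 11111000101001
Gen 3 (rule 146): 01110101000110
Gen 4 (rule 129): 00100000010000
Gen 5 (rule 169): 10001111000111
Gen 6 (rule 146): 01010110101010
Gen 7 (rule 129): 00000000000000
Gen 8 (rule 169): 11111111111111
Gen 9 (rule 146): 01111111111110
Gen 10 (rule 129): 00111111111100

Answer: 7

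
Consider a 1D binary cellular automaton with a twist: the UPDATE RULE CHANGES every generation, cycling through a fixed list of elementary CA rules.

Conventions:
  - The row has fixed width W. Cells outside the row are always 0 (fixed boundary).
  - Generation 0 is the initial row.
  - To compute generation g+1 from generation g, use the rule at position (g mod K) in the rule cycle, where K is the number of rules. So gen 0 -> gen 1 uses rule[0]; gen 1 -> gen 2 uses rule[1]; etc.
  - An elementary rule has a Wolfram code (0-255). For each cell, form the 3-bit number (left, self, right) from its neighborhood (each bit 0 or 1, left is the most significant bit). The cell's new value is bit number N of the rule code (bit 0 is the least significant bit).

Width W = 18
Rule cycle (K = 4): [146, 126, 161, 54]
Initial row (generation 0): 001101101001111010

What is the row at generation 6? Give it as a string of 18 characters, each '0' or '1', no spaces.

Gen 0: 001101101001111010
Gen 1 (rule 146): 010000000110110001
Gen 2 (rule 126): 111000001111111011
Gen 3 (rule 161): 010011100111110100
Gen 4 (rule 54): 111100011000001110
Gen 5 (rule 146): 011010100100010101
Gen 6 (rule 126): 111111111110111111

Answer: 111111111110111111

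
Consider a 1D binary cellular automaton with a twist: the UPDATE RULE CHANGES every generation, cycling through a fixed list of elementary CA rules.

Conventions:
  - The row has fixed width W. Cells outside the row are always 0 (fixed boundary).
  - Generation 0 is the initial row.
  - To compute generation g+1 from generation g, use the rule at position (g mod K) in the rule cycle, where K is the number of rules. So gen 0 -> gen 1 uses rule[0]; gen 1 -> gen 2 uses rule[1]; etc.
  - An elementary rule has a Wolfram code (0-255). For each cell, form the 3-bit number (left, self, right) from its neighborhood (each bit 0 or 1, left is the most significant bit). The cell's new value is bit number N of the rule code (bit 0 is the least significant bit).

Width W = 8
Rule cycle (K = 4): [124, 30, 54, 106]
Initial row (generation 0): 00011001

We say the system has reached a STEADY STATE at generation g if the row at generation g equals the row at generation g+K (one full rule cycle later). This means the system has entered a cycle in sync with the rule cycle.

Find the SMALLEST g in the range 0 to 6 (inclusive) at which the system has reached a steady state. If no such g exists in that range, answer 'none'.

Answer: none

Derivation:
Gen 0: 00011001
Gen 1 (rule 124): 00011101
Gen 2 (rule 30): 00110001
Gen 3 (rule 54): 01001011
Gen 4 (rule 106): 10010111
Gen 5 (rule 124): 11011101
Gen 6 (rule 30): 10010001
Gen 7 (rule 54): 11111011
Gen 8 (rule 106): 10001111
Gen 9 (rule 124): 11001001
Gen 10 (rule 30): 10111111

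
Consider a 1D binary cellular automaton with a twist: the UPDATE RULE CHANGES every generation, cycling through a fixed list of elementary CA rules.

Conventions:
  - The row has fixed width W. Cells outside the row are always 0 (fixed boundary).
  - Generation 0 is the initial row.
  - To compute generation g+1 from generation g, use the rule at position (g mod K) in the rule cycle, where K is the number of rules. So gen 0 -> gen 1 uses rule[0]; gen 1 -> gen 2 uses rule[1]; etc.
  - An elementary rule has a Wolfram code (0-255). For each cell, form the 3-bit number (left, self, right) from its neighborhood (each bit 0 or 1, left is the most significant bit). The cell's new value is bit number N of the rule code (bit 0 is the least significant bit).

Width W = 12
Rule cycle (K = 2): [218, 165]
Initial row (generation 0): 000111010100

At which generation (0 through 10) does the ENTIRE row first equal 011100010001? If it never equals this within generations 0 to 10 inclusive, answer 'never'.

Gen 0: 000111010100
Gen 1 (rule 218): 001111000010
Gen 2 (rule 165): 100110011010
Gen 3 (rule 218): 011111111001
Gen 4 (rule 165): 001111110001
Gen 5 (rule 218): 011111111010
Gen 6 (rule 165): 001111110110
Gen 7 (rule 218): 011111110111
Gen 8 (rule 165): 001111101010
Gen 9 (rule 218): 011111100001
Gen 10 (rule 165): 001111001101

Answer: never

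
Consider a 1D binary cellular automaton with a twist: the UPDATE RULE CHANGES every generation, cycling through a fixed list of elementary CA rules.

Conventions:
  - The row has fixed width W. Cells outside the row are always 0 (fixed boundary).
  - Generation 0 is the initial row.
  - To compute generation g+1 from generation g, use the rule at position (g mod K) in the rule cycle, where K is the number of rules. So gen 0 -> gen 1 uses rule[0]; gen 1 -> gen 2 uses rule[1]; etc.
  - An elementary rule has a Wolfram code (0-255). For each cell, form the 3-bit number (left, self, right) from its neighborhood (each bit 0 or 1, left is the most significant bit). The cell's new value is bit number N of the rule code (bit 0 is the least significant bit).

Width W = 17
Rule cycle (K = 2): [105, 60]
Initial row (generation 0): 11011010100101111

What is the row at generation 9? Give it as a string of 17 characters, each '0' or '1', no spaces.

Answer: 01100111110011011

Derivation:
Gen 0: 11011010100101111
Gen 1 (rule 105): 11111101000011001
Gen 2 (rule 60): 10000011100010101
Gen 3 (rule 105): 00111010101001010
Gen 4 (rule 60): 00100111111101111
Gen 5 (rule 105): 10000100000111001
Gen 6 (rule 60): 11000110000100101
Gen 7 (rule 105): 11010110110000010
Gen 8 (rule 60): 10111101101000011
Gen 9 (rule 105): 01100111110011011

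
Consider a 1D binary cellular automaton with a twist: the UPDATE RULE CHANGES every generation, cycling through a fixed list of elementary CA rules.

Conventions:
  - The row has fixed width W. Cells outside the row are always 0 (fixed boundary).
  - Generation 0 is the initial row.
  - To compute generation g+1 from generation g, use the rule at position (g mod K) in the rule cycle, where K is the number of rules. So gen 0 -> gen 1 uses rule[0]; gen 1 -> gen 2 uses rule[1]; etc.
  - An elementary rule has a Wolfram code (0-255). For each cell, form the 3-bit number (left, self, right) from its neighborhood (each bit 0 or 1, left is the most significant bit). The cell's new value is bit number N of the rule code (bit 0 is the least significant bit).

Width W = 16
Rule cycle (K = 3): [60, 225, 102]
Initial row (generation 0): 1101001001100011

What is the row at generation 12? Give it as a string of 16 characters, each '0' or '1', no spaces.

Gen 0: 1101001001100011
Gen 1 (rule 60): 1011101101010010
Gen 2 (rule 225): 0101110110100000
Gen 3 (rule 102): 1110011011100000
Gen 4 (rule 60): 1001010110010000
Gen 5 (rule 225): 0000101010000111
Gen 6 (rule 102): 0001111110001001
Gen 7 (rule 60): 0001000001001101
Gen 8 (rule 225): 1100011100000110
Gen 9 (rule 102): 0100100100001010
Gen 10 (rule 60): 0110110110001111
Gen 11 (rule 225): 0011011010100111
Gen 12 (rule 102): 0101101111101001

Answer: 0101101111101001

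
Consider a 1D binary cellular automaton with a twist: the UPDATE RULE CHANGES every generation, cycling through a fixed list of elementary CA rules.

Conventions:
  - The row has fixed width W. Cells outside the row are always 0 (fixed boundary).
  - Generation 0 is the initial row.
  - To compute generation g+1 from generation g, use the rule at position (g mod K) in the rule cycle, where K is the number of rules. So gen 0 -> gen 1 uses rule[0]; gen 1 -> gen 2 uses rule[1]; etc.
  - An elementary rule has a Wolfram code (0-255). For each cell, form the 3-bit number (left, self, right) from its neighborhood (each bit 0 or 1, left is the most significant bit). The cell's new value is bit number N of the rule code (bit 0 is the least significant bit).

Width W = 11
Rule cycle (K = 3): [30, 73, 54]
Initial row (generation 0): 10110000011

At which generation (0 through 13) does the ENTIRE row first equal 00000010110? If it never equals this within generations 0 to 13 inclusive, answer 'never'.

Gen 0: 10110000011
Gen 1 (rule 30): 10101000110
Gen 2 (rule 73): 00000010110
Gen 3 (rule 54): 00000111001
Gen 4 (rule 30): 00001100111
Gen 5 (rule 73): 11101100101
Gen 6 (rule 54): 00010011111
Gen 7 (rule 30): 00111110000
Gen 8 (rule 73): 10100010111
Gen 9 (rule 54): 11110111000
Gen 10 (rule 30): 10000100100
Gen 11 (rule 73): 00110000001
Gen 12 (rule 54): 01001000011
Gen 13 (rule 30): 11111100110

Answer: 2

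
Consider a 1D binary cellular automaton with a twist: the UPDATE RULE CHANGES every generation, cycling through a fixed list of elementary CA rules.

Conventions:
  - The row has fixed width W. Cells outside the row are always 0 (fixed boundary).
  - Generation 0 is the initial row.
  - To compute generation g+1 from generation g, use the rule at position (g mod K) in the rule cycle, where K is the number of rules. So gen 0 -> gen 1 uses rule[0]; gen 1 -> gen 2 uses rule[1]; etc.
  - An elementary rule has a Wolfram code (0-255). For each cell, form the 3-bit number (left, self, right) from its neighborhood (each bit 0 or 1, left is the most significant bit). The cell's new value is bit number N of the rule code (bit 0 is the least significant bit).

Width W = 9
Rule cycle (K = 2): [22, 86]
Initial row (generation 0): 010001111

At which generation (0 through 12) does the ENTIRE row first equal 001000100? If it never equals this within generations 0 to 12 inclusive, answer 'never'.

Answer: 7

Derivation:
Gen 0: 010001111
Gen 1 (rule 22): 111010000
Gen 2 (rule 86): 001011000
Gen 3 (rule 22): 011000100
Gen 4 (rule 86): 101101110
Gen 5 (rule 22): 100000001
Gen 6 (rule 86): 110000011
Gen 7 (rule 22): 001000100
Gen 8 (rule 86): 011101110
Gen 9 (rule 22): 100000001
Gen 10 (rule 86): 110000011
Gen 11 (rule 22): 001000100
Gen 12 (rule 86): 011101110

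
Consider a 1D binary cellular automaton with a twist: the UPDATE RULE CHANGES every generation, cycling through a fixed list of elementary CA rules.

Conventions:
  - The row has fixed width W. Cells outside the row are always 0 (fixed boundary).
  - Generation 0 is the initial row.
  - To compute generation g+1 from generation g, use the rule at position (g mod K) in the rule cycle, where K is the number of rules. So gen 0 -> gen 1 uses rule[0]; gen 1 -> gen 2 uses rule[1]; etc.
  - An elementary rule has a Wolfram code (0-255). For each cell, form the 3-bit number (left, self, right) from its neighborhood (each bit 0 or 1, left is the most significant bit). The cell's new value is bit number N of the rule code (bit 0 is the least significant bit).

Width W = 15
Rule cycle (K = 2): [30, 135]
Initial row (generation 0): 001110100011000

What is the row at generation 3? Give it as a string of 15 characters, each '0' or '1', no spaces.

Answer: 110110100001101

Derivation:
Gen 0: 001110100011000
Gen 1 (rule 30): 011000110110100
Gen 2 (rule 135): 100011000000101
Gen 3 (rule 30): 110110100001101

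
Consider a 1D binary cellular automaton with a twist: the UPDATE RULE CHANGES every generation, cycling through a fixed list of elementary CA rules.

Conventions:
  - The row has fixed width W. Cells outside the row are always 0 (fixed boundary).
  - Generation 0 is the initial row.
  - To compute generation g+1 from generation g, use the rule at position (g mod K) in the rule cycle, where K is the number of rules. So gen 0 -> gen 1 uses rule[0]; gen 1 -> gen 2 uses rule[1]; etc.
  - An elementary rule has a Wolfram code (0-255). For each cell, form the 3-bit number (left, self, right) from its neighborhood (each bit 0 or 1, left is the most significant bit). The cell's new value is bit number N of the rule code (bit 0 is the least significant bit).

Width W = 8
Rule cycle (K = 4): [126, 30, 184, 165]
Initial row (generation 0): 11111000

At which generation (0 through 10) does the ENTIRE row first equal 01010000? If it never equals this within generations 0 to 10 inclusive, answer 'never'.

Answer: 8

Derivation:
Gen 0: 11111000
Gen 1 (rule 126): 10001100
Gen 2 (rule 30): 11011010
Gen 3 (rule 184): 10110101
Gen 4 (rule 165): 11001111
Gen 5 (rule 126): 11111001
Gen 6 (rule 30): 10000111
Gen 7 (rule 184): 01000110
Gen 8 (rule 165): 01010000
Gen 9 (rule 126): 11111000
Gen 10 (rule 30): 10000100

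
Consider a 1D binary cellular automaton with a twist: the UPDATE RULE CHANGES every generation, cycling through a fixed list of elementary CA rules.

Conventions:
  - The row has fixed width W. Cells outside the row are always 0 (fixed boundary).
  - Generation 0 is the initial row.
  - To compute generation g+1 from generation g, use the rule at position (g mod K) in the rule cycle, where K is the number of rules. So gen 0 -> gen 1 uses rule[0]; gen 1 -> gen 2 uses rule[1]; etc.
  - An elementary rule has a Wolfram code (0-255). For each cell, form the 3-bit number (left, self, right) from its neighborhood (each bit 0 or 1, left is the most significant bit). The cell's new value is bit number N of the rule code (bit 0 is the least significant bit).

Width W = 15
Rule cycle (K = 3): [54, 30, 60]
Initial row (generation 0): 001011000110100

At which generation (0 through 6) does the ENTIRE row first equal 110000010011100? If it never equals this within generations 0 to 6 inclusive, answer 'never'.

Gen 0: 001011000110100
Gen 1 (rule 54): 011100101001110
Gen 2 (rule 30): 110011101111001
Gen 3 (rule 60): 101010011000101
Gen 4 (rule 54): 111111100101111
Gen 5 (rule 30): 100000011101000
Gen 6 (rule 60): 110000010011100

Answer: 6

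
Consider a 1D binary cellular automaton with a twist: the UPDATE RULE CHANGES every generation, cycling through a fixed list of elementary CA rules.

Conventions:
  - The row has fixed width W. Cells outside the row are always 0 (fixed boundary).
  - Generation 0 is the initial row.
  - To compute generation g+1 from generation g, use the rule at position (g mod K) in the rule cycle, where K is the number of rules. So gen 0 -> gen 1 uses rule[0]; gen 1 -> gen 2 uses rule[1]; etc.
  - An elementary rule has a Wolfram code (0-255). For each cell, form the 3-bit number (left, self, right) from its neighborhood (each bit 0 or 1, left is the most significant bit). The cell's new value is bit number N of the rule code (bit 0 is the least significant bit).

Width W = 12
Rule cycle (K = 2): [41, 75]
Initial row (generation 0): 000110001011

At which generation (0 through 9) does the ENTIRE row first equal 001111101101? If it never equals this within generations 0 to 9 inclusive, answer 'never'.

Gen 0: 000110001011
Gen 1 (rule 41): 110100100110
Gen 2 (rule 75): 110001001110
Gen 3 (rule 41): 100100001000
Gen 4 (rule 75): 001001110011
Gen 5 (rule 41): 100001000010
Gen 6 (rule 75): 001110011100
Gen 7 (rule 41): 101000010001
Gen 8 (rule 75): 000011100110
Gen 9 (rule 41): 111010000100

Answer: never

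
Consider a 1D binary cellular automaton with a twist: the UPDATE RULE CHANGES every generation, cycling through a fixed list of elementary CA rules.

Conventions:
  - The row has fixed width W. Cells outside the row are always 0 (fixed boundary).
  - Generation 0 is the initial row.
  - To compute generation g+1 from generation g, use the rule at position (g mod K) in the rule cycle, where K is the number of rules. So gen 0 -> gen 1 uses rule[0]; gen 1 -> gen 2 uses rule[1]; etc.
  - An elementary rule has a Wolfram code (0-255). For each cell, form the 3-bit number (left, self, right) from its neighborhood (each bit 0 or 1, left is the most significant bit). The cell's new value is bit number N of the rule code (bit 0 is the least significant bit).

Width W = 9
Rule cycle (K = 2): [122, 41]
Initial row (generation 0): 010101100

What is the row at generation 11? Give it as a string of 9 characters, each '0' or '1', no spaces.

Gen 0: 010101100
Gen 1 (rule 122): 101011110
Gen 2 (rule 41): 010110000
Gen 3 (rule 122): 101111000
Gen 4 (rule 41): 011000011
Gen 5 (rule 122): 111100111
Gen 6 (rule 41): 100000100
Gen 7 (rule 122): 010001010
Gen 8 (rule 41): 000100100
Gen 9 (rule 122): 001011010
Gen 10 (rule 41): 100110100
Gen 11 (rule 122): 011111010

Answer: 011111010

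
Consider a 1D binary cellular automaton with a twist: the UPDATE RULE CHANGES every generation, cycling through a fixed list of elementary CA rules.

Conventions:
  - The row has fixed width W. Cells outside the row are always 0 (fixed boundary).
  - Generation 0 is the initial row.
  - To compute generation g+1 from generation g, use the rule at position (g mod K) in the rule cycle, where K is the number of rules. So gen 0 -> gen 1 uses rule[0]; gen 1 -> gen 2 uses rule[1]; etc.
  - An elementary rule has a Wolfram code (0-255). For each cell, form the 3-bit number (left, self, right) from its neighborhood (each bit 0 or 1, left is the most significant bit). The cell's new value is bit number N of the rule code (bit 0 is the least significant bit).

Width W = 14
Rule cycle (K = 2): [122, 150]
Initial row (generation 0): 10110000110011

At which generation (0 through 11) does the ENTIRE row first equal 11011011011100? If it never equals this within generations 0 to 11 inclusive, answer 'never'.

Answer: never

Derivation:
Gen 0: 10110000110011
Gen 1 (rule 122): 01111001111111
Gen 2 (rule 150): 10110110111110
Gen 3 (rule 122): 01111111100011
Gen 4 (rule 150): 10111111010100
Gen 5 (rule 122): 01100001101010
Gen 6 (rule 150): 10010010001011
Gen 7 (rule 122): 01101101010111
Gen 8 (rule 150): 10000001010010
Gen 9 (rule 122): 01000010101101
Gen 10 (rule 150): 11100110100001
Gen 11 (rule 122): 10111111010010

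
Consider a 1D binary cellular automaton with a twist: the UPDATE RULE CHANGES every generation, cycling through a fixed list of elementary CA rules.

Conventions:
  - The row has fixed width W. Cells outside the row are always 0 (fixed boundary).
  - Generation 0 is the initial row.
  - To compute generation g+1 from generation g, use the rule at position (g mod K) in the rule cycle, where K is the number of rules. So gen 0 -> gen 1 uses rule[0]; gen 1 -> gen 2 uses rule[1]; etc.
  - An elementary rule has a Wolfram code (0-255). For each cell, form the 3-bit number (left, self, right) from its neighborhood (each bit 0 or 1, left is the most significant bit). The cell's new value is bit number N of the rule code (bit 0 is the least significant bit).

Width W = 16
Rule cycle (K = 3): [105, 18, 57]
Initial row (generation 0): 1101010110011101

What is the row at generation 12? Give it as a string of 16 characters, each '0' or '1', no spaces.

Answer: 0101111110101011

Derivation:
Gen 0: 1101010110011101
Gen 1 (rule 105): 1110101110010110
Gen 2 (rule 18): 0000000001100001
Gen 3 (rule 57): 1111111101011100
Gen 4 (rule 105): 1000000110110101
Gen 5 (rule 18): 0100001000000000
Gen 6 (rule 57): 0011100111111111
Gen 7 (rule 105): 1010100100000001
Gen 8 (rule 18): 0000011010000010
Gen 9 (rule 57): 1111010101111001
Gen 10 (rule 105): 1001101011001000
Gen 11 (rule 18): 0110000000110100
Gen 12 (rule 57): 0101111110101011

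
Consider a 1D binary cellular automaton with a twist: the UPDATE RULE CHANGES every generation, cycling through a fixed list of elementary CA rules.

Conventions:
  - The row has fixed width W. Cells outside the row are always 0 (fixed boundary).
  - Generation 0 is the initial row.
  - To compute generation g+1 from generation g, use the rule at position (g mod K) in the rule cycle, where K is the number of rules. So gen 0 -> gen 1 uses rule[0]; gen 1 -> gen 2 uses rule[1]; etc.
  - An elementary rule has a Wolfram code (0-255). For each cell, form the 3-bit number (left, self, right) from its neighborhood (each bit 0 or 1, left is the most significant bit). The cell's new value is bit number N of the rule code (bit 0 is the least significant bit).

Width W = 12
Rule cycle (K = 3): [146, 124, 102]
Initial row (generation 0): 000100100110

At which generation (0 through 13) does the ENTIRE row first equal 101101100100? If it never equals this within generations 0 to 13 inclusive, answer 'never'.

Answer: never

Derivation:
Gen 0: 000100100110
Gen 1 (rule 146): 001011011001
Gen 2 (rule 124): 001111111101
Gen 3 (rule 102): 010000000111
Gen 4 (rule 146): 101000001010
Gen 5 (rule 124): 111100001111
Gen 6 (rule 102): 000100010001
Gen 7 (rule 146): 001010101010
Gen 8 (rule 124): 001111111111
Gen 9 (rule 102): 010000000001
Gen 10 (rule 146): 101000000010
Gen 11 (rule 124): 111100000011
Gen 12 (rule 102): 000100000101
Gen 13 (rule 146): 001010001000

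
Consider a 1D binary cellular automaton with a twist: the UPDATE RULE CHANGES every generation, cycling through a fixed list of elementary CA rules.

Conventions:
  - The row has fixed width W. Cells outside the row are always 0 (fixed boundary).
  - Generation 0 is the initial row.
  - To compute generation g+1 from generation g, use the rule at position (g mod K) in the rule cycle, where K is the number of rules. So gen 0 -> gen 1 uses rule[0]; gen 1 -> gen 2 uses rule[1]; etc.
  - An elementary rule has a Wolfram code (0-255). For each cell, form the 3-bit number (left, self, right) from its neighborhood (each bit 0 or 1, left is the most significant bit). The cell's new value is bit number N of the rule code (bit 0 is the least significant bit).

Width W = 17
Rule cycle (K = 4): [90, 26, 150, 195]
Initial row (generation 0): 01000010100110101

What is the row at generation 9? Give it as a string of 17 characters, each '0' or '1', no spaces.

Answer: 10010000001010001

Derivation:
Gen 0: 01000010100110101
Gen 1 (rule 90): 10100100011110000
Gen 2 (rule 26): 00011010110001000
Gen 3 (rule 150): 00100010001011100
Gen 4 (rule 195): 11001100110001101
Gen 5 (rule 90): 11111111111011100
Gen 6 (rule 26): 10000000000010010
Gen 7 (rule 150): 11000000000111111
Gen 8 (rule 195): 01011111111011111
Gen 9 (rule 90): 10010000001010001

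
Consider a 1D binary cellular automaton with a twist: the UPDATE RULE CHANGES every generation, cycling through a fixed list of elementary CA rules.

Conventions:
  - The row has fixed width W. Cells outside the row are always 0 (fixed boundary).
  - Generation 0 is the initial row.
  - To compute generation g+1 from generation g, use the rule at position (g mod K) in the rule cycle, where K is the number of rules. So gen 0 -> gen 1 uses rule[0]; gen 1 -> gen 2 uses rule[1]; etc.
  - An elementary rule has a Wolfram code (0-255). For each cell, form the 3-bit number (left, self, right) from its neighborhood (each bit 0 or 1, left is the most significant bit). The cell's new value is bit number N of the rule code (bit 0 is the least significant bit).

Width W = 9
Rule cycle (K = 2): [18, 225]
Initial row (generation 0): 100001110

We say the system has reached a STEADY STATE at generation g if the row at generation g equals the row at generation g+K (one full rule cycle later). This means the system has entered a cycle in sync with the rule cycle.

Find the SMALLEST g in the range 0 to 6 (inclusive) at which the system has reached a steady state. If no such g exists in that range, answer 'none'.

Gen 0: 100001110
Gen 1 (rule 18): 010010001
Gen 2 (rule 225): 000000100
Gen 3 (rule 18): 000001010
Gen 4 (rule 225): 111100100
Gen 5 (rule 18): 000011010
Gen 6 (rule 225): 111001100
Gen 7 (rule 18): 000110010
Gen 8 (rule 225): 110010000

Answer: none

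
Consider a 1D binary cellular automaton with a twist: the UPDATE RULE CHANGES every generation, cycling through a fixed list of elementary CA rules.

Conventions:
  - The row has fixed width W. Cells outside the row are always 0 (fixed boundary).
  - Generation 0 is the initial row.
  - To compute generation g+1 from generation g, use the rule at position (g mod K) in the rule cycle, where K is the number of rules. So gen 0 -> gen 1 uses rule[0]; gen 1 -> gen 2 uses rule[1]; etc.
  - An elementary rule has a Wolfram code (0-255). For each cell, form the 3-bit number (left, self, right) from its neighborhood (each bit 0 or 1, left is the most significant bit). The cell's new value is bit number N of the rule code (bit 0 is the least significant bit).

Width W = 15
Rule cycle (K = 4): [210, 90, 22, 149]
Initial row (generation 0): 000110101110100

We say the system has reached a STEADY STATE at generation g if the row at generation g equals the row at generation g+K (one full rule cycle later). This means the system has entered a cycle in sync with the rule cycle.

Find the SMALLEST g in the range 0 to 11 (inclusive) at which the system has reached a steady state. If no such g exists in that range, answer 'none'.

Gen 0: 000110101110100
Gen 1 (rule 210): 001010000110010
Gen 2 (rule 90): 010001001111101
Gen 3 (rule 22): 111011110000001
Gen 4 (rule 149): 010001101111101
Gen 5 (rule 210): 101010100111100
Gen 6 (rule 90): 000000011100110
Gen 7 (rule 22): 000000100011001
Gen 8 (rule 149): 111110111000101
Gen 9 (rule 210): 011110011101000
Gen 10 (rule 90): 110011110100100
Gen 11 (rule 22): 001100000111110
Gen 12 (rule 149): 100011110011101
Gen 13 (rule 210): 010101111101100
Gen 14 (rule 90): 100001000101110
Gen 15 (rule 22): 110011101100001

Answer: none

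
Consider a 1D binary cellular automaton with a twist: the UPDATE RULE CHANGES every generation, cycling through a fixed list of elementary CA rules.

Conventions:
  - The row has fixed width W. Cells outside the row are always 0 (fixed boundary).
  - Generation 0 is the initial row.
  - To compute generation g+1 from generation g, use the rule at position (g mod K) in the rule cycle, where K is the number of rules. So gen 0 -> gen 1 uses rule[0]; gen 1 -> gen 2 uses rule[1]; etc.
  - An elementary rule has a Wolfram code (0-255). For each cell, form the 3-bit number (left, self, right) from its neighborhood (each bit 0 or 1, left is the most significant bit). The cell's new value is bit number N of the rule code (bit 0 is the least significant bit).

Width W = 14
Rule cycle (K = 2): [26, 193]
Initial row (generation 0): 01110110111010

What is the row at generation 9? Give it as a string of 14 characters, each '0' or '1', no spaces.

Answer: 10001001010000

Derivation:
Gen 0: 01110110111010
Gen 1 (rule 26): 11000100100001
Gen 2 (rule 193): 01010000001100
Gen 3 (rule 26): 10001000011010
Gen 4 (rule 193): 00100011001000
Gen 5 (rule 26): 01010110110100
Gen 6 (rule 193): 00000010010001
Gen 7 (rule 26): 00000101101010
Gen 8 (rule 193): 11110000100000
Gen 9 (rule 26): 10001001010000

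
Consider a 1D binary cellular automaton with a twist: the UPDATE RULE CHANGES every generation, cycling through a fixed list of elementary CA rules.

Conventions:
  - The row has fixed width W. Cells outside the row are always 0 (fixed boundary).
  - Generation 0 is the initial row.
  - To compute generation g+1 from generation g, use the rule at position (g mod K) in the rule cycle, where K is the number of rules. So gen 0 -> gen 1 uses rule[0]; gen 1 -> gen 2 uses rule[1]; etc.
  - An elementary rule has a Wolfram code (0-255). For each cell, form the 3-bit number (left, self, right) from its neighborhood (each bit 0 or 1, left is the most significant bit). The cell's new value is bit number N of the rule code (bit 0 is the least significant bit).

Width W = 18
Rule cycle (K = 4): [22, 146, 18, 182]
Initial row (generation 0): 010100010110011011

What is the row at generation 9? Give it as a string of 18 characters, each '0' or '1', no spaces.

Gen 0: 010100010110011011
Gen 1 (rule 22): 110110110001100000
Gen 2 (rule 146): 000000001010010000
Gen 3 (rule 18): 000000010001101000
Gen 4 (rule 182): 000000111010011100
Gen 5 (rule 22): 000001000011100010
Gen 6 (rule 146): 000010100101010101
Gen 7 (rule 18): 000100011000000000
Gen 8 (rule 182): 001110100100000000
Gen 9 (rule 22): 010000111110000000

Answer: 010000111110000000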